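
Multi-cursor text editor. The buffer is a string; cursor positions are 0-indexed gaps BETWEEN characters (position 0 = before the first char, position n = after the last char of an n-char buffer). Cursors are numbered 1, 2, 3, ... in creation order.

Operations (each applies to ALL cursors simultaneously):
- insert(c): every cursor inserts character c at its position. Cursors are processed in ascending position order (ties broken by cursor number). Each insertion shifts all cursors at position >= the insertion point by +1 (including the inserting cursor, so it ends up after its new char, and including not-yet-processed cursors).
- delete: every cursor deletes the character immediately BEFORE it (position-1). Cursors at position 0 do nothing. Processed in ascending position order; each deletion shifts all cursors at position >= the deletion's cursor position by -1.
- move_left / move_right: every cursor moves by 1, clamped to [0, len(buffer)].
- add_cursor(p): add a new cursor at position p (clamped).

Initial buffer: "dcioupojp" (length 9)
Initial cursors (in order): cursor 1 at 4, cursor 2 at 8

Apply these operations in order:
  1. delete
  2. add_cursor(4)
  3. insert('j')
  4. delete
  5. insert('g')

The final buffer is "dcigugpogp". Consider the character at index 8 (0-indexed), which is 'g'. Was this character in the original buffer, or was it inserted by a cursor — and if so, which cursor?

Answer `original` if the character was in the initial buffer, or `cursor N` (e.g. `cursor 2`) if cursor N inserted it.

After op 1 (delete): buffer="dciupop" (len 7), cursors c1@3 c2@6, authorship .......
After op 2 (add_cursor(4)): buffer="dciupop" (len 7), cursors c1@3 c3@4 c2@6, authorship .......
After op 3 (insert('j')): buffer="dcijujpojp" (len 10), cursors c1@4 c3@6 c2@9, authorship ...1.3..2.
After op 4 (delete): buffer="dciupop" (len 7), cursors c1@3 c3@4 c2@6, authorship .......
After op 5 (insert('g')): buffer="dcigugpogp" (len 10), cursors c1@4 c3@6 c2@9, authorship ...1.3..2.
Authorship (.=original, N=cursor N): . . . 1 . 3 . . 2 .
Index 8: author = 2

Answer: cursor 2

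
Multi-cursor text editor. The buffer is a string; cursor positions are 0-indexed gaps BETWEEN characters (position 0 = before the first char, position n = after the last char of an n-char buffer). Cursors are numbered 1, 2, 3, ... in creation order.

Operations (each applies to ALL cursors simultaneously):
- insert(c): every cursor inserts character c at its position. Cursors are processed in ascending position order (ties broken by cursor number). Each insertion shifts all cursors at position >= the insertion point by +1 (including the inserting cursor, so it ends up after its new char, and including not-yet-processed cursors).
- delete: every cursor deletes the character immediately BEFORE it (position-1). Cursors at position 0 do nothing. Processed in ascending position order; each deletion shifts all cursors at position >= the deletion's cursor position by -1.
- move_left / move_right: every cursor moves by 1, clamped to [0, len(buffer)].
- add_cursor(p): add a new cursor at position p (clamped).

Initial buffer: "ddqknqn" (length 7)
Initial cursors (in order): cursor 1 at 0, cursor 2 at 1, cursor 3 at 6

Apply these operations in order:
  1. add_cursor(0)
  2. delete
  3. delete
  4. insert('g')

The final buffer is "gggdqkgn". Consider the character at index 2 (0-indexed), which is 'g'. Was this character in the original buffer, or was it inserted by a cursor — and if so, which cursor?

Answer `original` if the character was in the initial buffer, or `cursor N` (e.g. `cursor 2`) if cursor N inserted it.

After op 1 (add_cursor(0)): buffer="ddqknqn" (len 7), cursors c1@0 c4@0 c2@1 c3@6, authorship .......
After op 2 (delete): buffer="dqknn" (len 5), cursors c1@0 c2@0 c4@0 c3@4, authorship .....
After op 3 (delete): buffer="dqkn" (len 4), cursors c1@0 c2@0 c4@0 c3@3, authorship ....
After op 4 (insert('g')): buffer="gggdqkgn" (len 8), cursors c1@3 c2@3 c4@3 c3@7, authorship 124...3.
Authorship (.=original, N=cursor N): 1 2 4 . . . 3 .
Index 2: author = 4

Answer: cursor 4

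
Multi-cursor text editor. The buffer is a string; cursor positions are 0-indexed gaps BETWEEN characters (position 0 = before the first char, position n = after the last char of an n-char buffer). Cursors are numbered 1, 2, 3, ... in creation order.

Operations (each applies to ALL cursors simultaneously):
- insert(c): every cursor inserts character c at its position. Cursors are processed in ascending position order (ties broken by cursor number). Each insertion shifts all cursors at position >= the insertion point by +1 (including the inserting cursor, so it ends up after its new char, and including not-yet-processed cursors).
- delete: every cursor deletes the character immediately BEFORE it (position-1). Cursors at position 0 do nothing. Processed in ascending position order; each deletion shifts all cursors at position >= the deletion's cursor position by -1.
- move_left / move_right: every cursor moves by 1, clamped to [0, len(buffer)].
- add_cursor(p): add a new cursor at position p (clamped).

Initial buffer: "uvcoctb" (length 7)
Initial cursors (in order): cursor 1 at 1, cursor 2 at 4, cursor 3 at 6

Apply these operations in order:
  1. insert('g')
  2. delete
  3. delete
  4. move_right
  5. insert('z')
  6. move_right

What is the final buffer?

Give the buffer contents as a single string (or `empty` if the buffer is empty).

After op 1 (insert('g')): buffer="ugvcogctgb" (len 10), cursors c1@2 c2@6 c3@9, authorship .1...2..3.
After op 2 (delete): buffer="uvcoctb" (len 7), cursors c1@1 c2@4 c3@6, authorship .......
After op 3 (delete): buffer="vccb" (len 4), cursors c1@0 c2@2 c3@3, authorship ....
After op 4 (move_right): buffer="vccb" (len 4), cursors c1@1 c2@3 c3@4, authorship ....
After op 5 (insert('z')): buffer="vzcczbz" (len 7), cursors c1@2 c2@5 c3@7, authorship .1..2.3
After op 6 (move_right): buffer="vzcczbz" (len 7), cursors c1@3 c2@6 c3@7, authorship .1..2.3

Answer: vzcczbz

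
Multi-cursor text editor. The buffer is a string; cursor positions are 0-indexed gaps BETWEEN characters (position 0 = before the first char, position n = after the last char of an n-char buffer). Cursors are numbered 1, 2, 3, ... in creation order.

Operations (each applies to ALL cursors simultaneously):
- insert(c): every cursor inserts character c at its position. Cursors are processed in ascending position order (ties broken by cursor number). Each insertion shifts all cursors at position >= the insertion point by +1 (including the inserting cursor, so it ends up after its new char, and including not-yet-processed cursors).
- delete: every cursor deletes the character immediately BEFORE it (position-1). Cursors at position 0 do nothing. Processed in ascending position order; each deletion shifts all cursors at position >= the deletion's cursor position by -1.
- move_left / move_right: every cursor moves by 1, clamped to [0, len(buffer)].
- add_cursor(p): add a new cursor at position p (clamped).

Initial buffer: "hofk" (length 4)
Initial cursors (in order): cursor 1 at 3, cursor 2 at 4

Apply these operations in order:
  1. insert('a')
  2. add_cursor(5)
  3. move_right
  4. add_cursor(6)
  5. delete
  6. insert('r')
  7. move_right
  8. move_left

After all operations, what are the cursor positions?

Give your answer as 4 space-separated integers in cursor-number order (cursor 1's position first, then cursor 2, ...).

After op 1 (insert('a')): buffer="hofaka" (len 6), cursors c1@4 c2@6, authorship ...1.2
After op 2 (add_cursor(5)): buffer="hofaka" (len 6), cursors c1@4 c3@5 c2@6, authorship ...1.2
After op 3 (move_right): buffer="hofaka" (len 6), cursors c1@5 c2@6 c3@6, authorship ...1.2
After op 4 (add_cursor(6)): buffer="hofaka" (len 6), cursors c1@5 c2@6 c3@6 c4@6, authorship ...1.2
After op 5 (delete): buffer="ho" (len 2), cursors c1@2 c2@2 c3@2 c4@2, authorship ..
After op 6 (insert('r')): buffer="horrrr" (len 6), cursors c1@6 c2@6 c3@6 c4@6, authorship ..1234
After op 7 (move_right): buffer="horrrr" (len 6), cursors c1@6 c2@6 c3@6 c4@6, authorship ..1234
After op 8 (move_left): buffer="horrrr" (len 6), cursors c1@5 c2@5 c3@5 c4@5, authorship ..1234

Answer: 5 5 5 5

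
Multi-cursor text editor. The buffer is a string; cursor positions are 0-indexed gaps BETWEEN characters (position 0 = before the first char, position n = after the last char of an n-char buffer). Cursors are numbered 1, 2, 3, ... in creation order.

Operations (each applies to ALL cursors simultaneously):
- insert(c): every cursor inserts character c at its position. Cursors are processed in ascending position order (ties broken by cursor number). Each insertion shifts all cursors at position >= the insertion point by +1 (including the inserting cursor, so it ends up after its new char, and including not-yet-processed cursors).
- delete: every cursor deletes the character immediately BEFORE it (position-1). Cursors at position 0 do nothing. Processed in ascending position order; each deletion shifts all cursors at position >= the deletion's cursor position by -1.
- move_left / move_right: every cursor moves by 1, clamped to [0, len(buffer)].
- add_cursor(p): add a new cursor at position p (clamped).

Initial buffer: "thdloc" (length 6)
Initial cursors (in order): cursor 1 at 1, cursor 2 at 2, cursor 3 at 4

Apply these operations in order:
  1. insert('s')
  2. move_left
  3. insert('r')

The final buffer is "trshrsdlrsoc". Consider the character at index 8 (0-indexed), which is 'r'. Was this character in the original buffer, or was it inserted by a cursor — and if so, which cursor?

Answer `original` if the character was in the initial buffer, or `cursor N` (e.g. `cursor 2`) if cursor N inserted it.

Answer: cursor 3

Derivation:
After op 1 (insert('s')): buffer="tshsdlsoc" (len 9), cursors c1@2 c2@4 c3@7, authorship .1.2..3..
After op 2 (move_left): buffer="tshsdlsoc" (len 9), cursors c1@1 c2@3 c3@6, authorship .1.2..3..
After op 3 (insert('r')): buffer="trshrsdlrsoc" (len 12), cursors c1@2 c2@5 c3@9, authorship .11.22..33..
Authorship (.=original, N=cursor N): . 1 1 . 2 2 . . 3 3 . .
Index 8: author = 3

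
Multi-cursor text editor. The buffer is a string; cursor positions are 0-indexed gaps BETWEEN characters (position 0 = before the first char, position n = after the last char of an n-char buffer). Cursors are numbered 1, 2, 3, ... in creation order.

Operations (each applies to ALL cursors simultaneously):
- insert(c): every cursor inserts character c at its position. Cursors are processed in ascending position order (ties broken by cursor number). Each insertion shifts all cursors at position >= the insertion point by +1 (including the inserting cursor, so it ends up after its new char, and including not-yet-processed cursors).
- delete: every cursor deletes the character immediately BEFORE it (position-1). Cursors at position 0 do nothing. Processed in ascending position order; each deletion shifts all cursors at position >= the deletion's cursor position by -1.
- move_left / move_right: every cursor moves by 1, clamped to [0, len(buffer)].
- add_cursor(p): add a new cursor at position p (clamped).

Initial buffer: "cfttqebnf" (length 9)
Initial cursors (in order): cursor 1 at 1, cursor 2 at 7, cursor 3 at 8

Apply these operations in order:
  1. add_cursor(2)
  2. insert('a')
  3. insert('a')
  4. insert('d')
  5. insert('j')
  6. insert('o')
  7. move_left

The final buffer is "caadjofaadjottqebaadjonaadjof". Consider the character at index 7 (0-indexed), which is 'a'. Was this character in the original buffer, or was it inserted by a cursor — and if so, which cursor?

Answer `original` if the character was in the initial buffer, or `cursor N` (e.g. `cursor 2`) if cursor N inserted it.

Answer: cursor 4

Derivation:
After op 1 (add_cursor(2)): buffer="cfttqebnf" (len 9), cursors c1@1 c4@2 c2@7 c3@8, authorship .........
After op 2 (insert('a')): buffer="cafattqebanaf" (len 13), cursors c1@2 c4@4 c2@10 c3@12, authorship .1.4.....2.3.
After op 3 (insert('a')): buffer="caafaattqebaanaaf" (len 17), cursors c1@3 c4@6 c2@13 c3@16, authorship .11.44.....22.33.
After op 4 (insert('d')): buffer="caadfaadttqebaadnaadf" (len 21), cursors c1@4 c4@8 c2@16 c3@20, authorship .111.444.....222.333.
After op 5 (insert('j')): buffer="caadjfaadjttqebaadjnaadjf" (len 25), cursors c1@5 c4@10 c2@19 c3@24, authorship .1111.4444.....2222.3333.
After op 6 (insert('o')): buffer="caadjofaadjottqebaadjonaadjof" (len 29), cursors c1@6 c4@12 c2@22 c3@28, authorship .11111.44444.....22222.33333.
After op 7 (move_left): buffer="caadjofaadjottqebaadjonaadjof" (len 29), cursors c1@5 c4@11 c2@21 c3@27, authorship .11111.44444.....22222.33333.
Authorship (.=original, N=cursor N): . 1 1 1 1 1 . 4 4 4 4 4 . . . . . 2 2 2 2 2 . 3 3 3 3 3 .
Index 7: author = 4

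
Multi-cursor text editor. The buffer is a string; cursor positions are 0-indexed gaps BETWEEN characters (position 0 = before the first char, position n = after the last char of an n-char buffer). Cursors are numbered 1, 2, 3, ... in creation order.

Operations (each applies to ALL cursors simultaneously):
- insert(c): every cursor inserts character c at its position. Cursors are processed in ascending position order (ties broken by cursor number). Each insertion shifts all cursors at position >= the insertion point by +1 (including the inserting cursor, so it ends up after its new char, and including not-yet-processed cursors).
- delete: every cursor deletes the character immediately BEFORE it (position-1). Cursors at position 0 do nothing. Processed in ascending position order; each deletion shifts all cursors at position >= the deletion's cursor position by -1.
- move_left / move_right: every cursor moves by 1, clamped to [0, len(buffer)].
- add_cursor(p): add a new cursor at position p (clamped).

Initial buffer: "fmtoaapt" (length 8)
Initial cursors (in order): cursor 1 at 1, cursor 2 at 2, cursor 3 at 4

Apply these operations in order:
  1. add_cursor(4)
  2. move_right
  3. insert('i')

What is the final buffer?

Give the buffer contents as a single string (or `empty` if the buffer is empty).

Answer: fmitioaiiapt

Derivation:
After op 1 (add_cursor(4)): buffer="fmtoaapt" (len 8), cursors c1@1 c2@2 c3@4 c4@4, authorship ........
After op 2 (move_right): buffer="fmtoaapt" (len 8), cursors c1@2 c2@3 c3@5 c4@5, authorship ........
After op 3 (insert('i')): buffer="fmitioaiiapt" (len 12), cursors c1@3 c2@5 c3@9 c4@9, authorship ..1.2..34...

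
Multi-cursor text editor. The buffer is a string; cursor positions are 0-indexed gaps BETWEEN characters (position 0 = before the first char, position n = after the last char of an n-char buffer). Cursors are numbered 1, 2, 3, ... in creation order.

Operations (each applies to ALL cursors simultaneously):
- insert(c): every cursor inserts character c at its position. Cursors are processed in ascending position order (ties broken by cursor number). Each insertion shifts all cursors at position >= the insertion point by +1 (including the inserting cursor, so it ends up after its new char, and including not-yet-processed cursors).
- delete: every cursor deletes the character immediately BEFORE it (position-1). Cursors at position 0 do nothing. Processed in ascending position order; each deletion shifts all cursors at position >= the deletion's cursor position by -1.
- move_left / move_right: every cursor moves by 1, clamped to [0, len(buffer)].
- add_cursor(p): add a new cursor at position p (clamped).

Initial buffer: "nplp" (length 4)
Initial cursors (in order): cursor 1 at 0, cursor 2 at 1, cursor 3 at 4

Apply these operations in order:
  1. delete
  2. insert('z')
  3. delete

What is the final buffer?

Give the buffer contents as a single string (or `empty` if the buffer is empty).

Answer: pl

Derivation:
After op 1 (delete): buffer="pl" (len 2), cursors c1@0 c2@0 c3@2, authorship ..
After op 2 (insert('z')): buffer="zzplz" (len 5), cursors c1@2 c2@2 c3@5, authorship 12..3
After op 3 (delete): buffer="pl" (len 2), cursors c1@0 c2@0 c3@2, authorship ..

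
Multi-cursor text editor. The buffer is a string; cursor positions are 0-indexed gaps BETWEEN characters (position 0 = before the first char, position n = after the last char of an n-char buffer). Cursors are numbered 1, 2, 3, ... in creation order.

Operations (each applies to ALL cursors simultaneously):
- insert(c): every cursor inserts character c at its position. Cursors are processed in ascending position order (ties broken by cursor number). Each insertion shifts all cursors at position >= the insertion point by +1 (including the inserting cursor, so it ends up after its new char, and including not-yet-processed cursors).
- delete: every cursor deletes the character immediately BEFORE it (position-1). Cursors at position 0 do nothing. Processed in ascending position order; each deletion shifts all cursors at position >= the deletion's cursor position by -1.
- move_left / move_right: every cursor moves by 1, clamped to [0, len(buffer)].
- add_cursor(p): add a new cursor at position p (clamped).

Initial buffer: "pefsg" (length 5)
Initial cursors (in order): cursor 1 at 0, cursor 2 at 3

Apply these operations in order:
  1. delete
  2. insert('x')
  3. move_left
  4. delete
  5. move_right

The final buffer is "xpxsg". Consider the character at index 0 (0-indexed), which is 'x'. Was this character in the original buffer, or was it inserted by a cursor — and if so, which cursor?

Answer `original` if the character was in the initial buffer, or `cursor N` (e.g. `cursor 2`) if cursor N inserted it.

Answer: cursor 1

Derivation:
After op 1 (delete): buffer="pesg" (len 4), cursors c1@0 c2@2, authorship ....
After op 2 (insert('x')): buffer="xpexsg" (len 6), cursors c1@1 c2@4, authorship 1..2..
After op 3 (move_left): buffer="xpexsg" (len 6), cursors c1@0 c2@3, authorship 1..2..
After op 4 (delete): buffer="xpxsg" (len 5), cursors c1@0 c2@2, authorship 1.2..
After op 5 (move_right): buffer="xpxsg" (len 5), cursors c1@1 c2@3, authorship 1.2..
Authorship (.=original, N=cursor N): 1 . 2 . .
Index 0: author = 1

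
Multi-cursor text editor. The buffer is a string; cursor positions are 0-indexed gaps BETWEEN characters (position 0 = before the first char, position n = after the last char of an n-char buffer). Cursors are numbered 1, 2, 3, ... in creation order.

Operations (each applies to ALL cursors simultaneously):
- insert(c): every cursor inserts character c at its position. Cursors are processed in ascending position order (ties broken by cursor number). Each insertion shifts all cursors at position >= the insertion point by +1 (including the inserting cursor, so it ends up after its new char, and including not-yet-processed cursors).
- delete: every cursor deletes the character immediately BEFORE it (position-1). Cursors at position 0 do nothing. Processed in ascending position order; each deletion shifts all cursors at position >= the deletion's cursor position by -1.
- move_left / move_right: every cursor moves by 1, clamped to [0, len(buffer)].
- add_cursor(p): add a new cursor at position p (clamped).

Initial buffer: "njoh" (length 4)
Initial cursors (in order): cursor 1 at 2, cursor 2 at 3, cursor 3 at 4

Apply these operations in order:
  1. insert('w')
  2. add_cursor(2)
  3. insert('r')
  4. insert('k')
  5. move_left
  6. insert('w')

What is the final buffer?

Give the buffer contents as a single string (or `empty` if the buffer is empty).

After op 1 (insert('w')): buffer="njwowhw" (len 7), cursors c1@3 c2@5 c3@7, authorship ..1.2.3
After op 2 (add_cursor(2)): buffer="njwowhw" (len 7), cursors c4@2 c1@3 c2@5 c3@7, authorship ..1.2.3
After op 3 (insert('r')): buffer="njrwrowrhwr" (len 11), cursors c4@3 c1@5 c2@8 c3@11, authorship ..411.22.33
After op 4 (insert('k')): buffer="njrkwrkowrkhwrk" (len 15), cursors c4@4 c1@7 c2@11 c3@15, authorship ..44111.222.333
After op 5 (move_left): buffer="njrkwrkowrkhwrk" (len 15), cursors c4@3 c1@6 c2@10 c3@14, authorship ..44111.222.333
After op 6 (insert('w')): buffer="njrwkwrwkowrwkhwrwk" (len 19), cursors c4@4 c1@8 c2@13 c3@18, authorship ..4441111.2222.3333

Answer: njrwkwrwkowrwkhwrwk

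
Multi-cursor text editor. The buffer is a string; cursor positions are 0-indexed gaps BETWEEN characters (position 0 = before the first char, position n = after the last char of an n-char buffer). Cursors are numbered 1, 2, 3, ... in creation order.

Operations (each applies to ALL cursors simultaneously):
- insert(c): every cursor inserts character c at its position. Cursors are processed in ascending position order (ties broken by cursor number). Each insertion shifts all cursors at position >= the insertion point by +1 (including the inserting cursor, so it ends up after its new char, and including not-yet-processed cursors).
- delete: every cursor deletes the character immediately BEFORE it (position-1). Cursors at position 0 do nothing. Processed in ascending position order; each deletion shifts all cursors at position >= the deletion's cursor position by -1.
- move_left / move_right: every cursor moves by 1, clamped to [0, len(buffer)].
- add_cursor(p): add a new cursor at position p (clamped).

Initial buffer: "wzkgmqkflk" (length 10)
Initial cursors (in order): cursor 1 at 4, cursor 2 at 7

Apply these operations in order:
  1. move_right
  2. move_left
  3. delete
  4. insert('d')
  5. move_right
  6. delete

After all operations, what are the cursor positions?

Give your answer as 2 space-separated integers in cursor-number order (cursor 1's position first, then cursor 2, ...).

Answer: 4 6

Derivation:
After op 1 (move_right): buffer="wzkgmqkflk" (len 10), cursors c1@5 c2@8, authorship ..........
After op 2 (move_left): buffer="wzkgmqkflk" (len 10), cursors c1@4 c2@7, authorship ..........
After op 3 (delete): buffer="wzkmqflk" (len 8), cursors c1@3 c2@5, authorship ........
After op 4 (insert('d')): buffer="wzkdmqdflk" (len 10), cursors c1@4 c2@7, authorship ...1..2...
After op 5 (move_right): buffer="wzkdmqdflk" (len 10), cursors c1@5 c2@8, authorship ...1..2...
After op 6 (delete): buffer="wzkdqdlk" (len 8), cursors c1@4 c2@6, authorship ...1.2..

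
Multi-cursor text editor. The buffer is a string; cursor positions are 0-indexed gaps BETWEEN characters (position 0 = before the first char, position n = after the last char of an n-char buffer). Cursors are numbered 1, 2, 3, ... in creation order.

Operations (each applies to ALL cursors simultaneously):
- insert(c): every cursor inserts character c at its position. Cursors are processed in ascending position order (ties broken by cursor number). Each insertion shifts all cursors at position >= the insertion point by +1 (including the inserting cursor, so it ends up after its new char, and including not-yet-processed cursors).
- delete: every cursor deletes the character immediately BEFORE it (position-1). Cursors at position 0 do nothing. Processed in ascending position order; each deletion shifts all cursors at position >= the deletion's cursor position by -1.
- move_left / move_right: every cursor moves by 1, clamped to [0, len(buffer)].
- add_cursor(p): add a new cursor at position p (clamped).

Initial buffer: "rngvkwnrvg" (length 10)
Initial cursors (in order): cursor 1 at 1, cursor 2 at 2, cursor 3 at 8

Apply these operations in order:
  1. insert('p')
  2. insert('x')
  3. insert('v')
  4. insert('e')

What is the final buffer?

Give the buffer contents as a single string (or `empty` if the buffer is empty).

After op 1 (insert('p')): buffer="rpnpgvkwnrpvg" (len 13), cursors c1@2 c2@4 c3@11, authorship .1.2......3..
After op 2 (insert('x')): buffer="rpxnpxgvkwnrpxvg" (len 16), cursors c1@3 c2@6 c3@14, authorship .11.22......33..
After op 3 (insert('v')): buffer="rpxvnpxvgvkwnrpxvvg" (len 19), cursors c1@4 c2@8 c3@17, authorship .111.222......333..
After op 4 (insert('e')): buffer="rpxvenpxvegvkwnrpxvevg" (len 22), cursors c1@5 c2@10 c3@20, authorship .1111.2222......3333..

Answer: rpxvenpxvegvkwnrpxvevg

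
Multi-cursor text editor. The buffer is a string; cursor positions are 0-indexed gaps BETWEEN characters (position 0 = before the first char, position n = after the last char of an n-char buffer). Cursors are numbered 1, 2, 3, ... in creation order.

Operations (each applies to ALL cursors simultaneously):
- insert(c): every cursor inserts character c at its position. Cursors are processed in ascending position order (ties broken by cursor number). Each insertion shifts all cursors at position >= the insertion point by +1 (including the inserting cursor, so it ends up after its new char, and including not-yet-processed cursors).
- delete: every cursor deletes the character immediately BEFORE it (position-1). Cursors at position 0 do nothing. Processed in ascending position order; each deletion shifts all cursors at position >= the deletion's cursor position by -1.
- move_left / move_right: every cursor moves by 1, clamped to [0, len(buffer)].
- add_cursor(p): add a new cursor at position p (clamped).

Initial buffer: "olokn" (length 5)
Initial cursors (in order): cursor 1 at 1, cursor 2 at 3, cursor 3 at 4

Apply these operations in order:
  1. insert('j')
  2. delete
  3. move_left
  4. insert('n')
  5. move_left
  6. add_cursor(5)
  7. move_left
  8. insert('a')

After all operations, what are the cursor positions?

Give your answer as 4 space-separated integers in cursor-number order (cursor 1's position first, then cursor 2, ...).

Answer: 1 4 8 8

Derivation:
After op 1 (insert('j')): buffer="ojlojkjn" (len 8), cursors c1@2 c2@5 c3@7, authorship .1..2.3.
After op 2 (delete): buffer="olokn" (len 5), cursors c1@1 c2@3 c3@4, authorship .....
After op 3 (move_left): buffer="olokn" (len 5), cursors c1@0 c2@2 c3@3, authorship .....
After op 4 (insert('n')): buffer="nolnonkn" (len 8), cursors c1@1 c2@4 c3@6, authorship 1..2.3..
After op 5 (move_left): buffer="nolnonkn" (len 8), cursors c1@0 c2@3 c3@5, authorship 1..2.3..
After op 6 (add_cursor(5)): buffer="nolnonkn" (len 8), cursors c1@0 c2@3 c3@5 c4@5, authorship 1..2.3..
After op 7 (move_left): buffer="nolnonkn" (len 8), cursors c1@0 c2@2 c3@4 c4@4, authorship 1..2.3..
After op 8 (insert('a')): buffer="anoalnaaonkn" (len 12), cursors c1@1 c2@4 c3@8 c4@8, authorship 11.2.234.3..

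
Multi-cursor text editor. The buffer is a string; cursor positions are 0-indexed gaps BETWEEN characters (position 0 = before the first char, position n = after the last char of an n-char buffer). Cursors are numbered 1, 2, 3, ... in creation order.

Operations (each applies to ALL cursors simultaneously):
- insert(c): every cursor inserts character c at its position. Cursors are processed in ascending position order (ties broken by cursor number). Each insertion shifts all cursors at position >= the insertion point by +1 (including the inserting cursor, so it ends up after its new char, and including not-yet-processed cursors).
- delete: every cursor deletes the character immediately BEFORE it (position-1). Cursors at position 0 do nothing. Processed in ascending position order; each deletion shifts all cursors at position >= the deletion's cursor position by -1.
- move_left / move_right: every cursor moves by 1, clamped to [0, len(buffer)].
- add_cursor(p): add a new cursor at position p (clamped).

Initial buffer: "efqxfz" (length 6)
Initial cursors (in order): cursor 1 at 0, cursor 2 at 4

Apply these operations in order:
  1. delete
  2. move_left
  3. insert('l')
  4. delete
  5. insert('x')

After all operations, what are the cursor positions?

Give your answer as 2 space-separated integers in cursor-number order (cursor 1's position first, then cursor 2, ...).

After op 1 (delete): buffer="efqfz" (len 5), cursors c1@0 c2@3, authorship .....
After op 2 (move_left): buffer="efqfz" (len 5), cursors c1@0 c2@2, authorship .....
After op 3 (insert('l')): buffer="leflqfz" (len 7), cursors c1@1 c2@4, authorship 1..2...
After op 4 (delete): buffer="efqfz" (len 5), cursors c1@0 c2@2, authorship .....
After op 5 (insert('x')): buffer="xefxqfz" (len 7), cursors c1@1 c2@4, authorship 1..2...

Answer: 1 4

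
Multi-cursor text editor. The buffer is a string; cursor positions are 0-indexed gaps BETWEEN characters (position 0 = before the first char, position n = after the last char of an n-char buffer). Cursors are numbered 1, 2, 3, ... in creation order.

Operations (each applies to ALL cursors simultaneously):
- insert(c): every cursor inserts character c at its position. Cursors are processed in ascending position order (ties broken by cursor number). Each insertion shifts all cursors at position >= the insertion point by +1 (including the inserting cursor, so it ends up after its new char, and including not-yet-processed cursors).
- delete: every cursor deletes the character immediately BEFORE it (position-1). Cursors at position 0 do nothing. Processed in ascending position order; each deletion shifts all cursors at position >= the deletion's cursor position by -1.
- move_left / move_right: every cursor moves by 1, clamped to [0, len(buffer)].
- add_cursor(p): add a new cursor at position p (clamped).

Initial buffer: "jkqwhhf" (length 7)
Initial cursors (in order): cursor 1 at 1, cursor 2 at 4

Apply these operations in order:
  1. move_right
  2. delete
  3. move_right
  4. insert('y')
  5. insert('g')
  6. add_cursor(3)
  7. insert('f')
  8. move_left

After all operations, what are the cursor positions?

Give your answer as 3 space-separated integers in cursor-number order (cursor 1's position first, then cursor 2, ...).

Answer: 5 10 3

Derivation:
After op 1 (move_right): buffer="jkqwhhf" (len 7), cursors c1@2 c2@5, authorship .......
After op 2 (delete): buffer="jqwhf" (len 5), cursors c1@1 c2@3, authorship .....
After op 3 (move_right): buffer="jqwhf" (len 5), cursors c1@2 c2@4, authorship .....
After op 4 (insert('y')): buffer="jqywhyf" (len 7), cursors c1@3 c2@6, authorship ..1..2.
After op 5 (insert('g')): buffer="jqygwhygf" (len 9), cursors c1@4 c2@8, authorship ..11..22.
After op 6 (add_cursor(3)): buffer="jqygwhygf" (len 9), cursors c3@3 c1@4 c2@8, authorship ..11..22.
After op 7 (insert('f')): buffer="jqyfgfwhygff" (len 12), cursors c3@4 c1@6 c2@11, authorship ..1311..222.
After op 8 (move_left): buffer="jqyfgfwhygff" (len 12), cursors c3@3 c1@5 c2@10, authorship ..1311..222.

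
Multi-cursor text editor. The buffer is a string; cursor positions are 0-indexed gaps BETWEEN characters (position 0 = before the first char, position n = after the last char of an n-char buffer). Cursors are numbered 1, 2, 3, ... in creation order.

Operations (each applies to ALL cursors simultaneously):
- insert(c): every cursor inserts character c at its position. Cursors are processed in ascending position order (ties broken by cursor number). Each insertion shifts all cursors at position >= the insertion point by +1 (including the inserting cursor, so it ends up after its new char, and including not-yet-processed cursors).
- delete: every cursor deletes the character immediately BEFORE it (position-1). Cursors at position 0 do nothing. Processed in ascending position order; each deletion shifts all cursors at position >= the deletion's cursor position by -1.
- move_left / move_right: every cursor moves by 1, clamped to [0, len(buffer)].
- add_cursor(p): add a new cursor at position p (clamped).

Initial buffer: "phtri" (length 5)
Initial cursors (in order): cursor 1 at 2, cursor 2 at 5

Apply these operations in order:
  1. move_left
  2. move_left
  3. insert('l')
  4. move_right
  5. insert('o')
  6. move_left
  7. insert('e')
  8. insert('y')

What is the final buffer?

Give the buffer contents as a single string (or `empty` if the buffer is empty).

After op 1 (move_left): buffer="phtri" (len 5), cursors c1@1 c2@4, authorship .....
After op 2 (move_left): buffer="phtri" (len 5), cursors c1@0 c2@3, authorship .....
After op 3 (insert('l')): buffer="lphtlri" (len 7), cursors c1@1 c2@5, authorship 1...2..
After op 4 (move_right): buffer="lphtlri" (len 7), cursors c1@2 c2@6, authorship 1...2..
After op 5 (insert('o')): buffer="lpohtlroi" (len 9), cursors c1@3 c2@8, authorship 1.1..2.2.
After op 6 (move_left): buffer="lpohtlroi" (len 9), cursors c1@2 c2@7, authorship 1.1..2.2.
After op 7 (insert('e')): buffer="lpeohtlreoi" (len 11), cursors c1@3 c2@9, authorship 1.11..2.22.
After op 8 (insert('y')): buffer="lpeyohtlreyoi" (len 13), cursors c1@4 c2@11, authorship 1.111..2.222.

Answer: lpeyohtlreyoi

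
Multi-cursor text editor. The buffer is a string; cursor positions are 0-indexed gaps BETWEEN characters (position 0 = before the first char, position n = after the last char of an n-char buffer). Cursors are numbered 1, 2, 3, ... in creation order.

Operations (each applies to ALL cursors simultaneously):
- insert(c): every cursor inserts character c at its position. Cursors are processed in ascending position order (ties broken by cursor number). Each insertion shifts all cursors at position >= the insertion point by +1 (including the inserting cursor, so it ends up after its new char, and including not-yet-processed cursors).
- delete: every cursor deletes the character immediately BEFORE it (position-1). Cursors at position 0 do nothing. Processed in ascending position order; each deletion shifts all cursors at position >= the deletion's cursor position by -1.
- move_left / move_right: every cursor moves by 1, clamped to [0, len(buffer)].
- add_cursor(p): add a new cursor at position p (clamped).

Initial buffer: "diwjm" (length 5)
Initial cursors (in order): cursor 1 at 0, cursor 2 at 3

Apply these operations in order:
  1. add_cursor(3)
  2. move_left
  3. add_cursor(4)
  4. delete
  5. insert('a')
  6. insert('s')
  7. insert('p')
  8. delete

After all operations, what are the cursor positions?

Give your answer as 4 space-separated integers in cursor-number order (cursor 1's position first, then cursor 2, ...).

After op 1 (add_cursor(3)): buffer="diwjm" (len 5), cursors c1@0 c2@3 c3@3, authorship .....
After op 2 (move_left): buffer="diwjm" (len 5), cursors c1@0 c2@2 c3@2, authorship .....
After op 3 (add_cursor(4)): buffer="diwjm" (len 5), cursors c1@0 c2@2 c3@2 c4@4, authorship .....
After op 4 (delete): buffer="wm" (len 2), cursors c1@0 c2@0 c3@0 c4@1, authorship ..
After op 5 (insert('a')): buffer="aaawam" (len 6), cursors c1@3 c2@3 c3@3 c4@5, authorship 123.4.
After op 6 (insert('s')): buffer="aaassswasm" (len 10), cursors c1@6 c2@6 c3@6 c4@9, authorship 123123.44.
After op 7 (insert('p')): buffer="aaassspppwaspm" (len 14), cursors c1@9 c2@9 c3@9 c4@13, authorship 123123123.444.
After op 8 (delete): buffer="aaassswasm" (len 10), cursors c1@6 c2@6 c3@6 c4@9, authorship 123123.44.

Answer: 6 6 6 9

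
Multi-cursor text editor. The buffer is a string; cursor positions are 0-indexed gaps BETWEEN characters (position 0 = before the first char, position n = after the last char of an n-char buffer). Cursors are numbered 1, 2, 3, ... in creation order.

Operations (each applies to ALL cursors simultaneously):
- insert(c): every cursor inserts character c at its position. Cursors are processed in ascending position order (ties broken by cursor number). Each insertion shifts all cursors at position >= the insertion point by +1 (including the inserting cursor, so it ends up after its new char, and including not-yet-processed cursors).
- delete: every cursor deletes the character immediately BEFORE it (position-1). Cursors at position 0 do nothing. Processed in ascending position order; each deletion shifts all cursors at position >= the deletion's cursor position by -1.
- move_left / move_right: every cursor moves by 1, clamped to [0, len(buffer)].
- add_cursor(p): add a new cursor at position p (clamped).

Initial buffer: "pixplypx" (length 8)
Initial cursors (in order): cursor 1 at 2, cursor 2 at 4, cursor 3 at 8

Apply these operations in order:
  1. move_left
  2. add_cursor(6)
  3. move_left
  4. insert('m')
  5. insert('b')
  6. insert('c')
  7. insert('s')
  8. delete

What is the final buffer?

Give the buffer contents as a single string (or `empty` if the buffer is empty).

Answer: mbcpimbcxplmbcymbcpx

Derivation:
After op 1 (move_left): buffer="pixplypx" (len 8), cursors c1@1 c2@3 c3@7, authorship ........
After op 2 (add_cursor(6)): buffer="pixplypx" (len 8), cursors c1@1 c2@3 c4@6 c3@7, authorship ........
After op 3 (move_left): buffer="pixplypx" (len 8), cursors c1@0 c2@2 c4@5 c3@6, authorship ........
After op 4 (insert('m')): buffer="mpimxplmympx" (len 12), cursors c1@1 c2@4 c4@8 c3@10, authorship 1..2...4.3..
After op 5 (insert('b')): buffer="mbpimbxplmbymbpx" (len 16), cursors c1@2 c2@6 c4@11 c3@14, authorship 11..22...44.33..
After op 6 (insert('c')): buffer="mbcpimbcxplmbcymbcpx" (len 20), cursors c1@3 c2@8 c4@14 c3@18, authorship 111..222...444.333..
After op 7 (insert('s')): buffer="mbcspimbcsxplmbcsymbcspx" (len 24), cursors c1@4 c2@10 c4@17 c3@22, authorship 1111..2222...4444.3333..
After op 8 (delete): buffer="mbcpimbcxplmbcymbcpx" (len 20), cursors c1@3 c2@8 c4@14 c3@18, authorship 111..222...444.333..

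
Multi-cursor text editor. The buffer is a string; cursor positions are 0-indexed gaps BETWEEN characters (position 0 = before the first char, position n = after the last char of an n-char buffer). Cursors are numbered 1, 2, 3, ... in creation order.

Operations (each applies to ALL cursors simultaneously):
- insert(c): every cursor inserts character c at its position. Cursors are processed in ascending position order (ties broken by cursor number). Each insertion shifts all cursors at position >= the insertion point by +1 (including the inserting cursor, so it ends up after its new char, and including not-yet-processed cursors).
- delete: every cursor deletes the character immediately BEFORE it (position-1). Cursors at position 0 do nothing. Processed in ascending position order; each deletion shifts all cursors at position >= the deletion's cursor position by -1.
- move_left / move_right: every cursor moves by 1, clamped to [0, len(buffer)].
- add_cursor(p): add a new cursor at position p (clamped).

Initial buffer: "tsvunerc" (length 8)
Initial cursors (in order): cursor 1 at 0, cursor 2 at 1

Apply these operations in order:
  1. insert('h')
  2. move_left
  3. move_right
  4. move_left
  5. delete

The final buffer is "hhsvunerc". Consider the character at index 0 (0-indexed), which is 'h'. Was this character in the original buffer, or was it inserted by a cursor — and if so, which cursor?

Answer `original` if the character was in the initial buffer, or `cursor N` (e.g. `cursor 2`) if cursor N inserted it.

Answer: cursor 1

Derivation:
After op 1 (insert('h')): buffer="hthsvunerc" (len 10), cursors c1@1 c2@3, authorship 1.2.......
After op 2 (move_left): buffer="hthsvunerc" (len 10), cursors c1@0 c2@2, authorship 1.2.......
After op 3 (move_right): buffer="hthsvunerc" (len 10), cursors c1@1 c2@3, authorship 1.2.......
After op 4 (move_left): buffer="hthsvunerc" (len 10), cursors c1@0 c2@2, authorship 1.2.......
After op 5 (delete): buffer="hhsvunerc" (len 9), cursors c1@0 c2@1, authorship 12.......
Authorship (.=original, N=cursor N): 1 2 . . . . . . .
Index 0: author = 1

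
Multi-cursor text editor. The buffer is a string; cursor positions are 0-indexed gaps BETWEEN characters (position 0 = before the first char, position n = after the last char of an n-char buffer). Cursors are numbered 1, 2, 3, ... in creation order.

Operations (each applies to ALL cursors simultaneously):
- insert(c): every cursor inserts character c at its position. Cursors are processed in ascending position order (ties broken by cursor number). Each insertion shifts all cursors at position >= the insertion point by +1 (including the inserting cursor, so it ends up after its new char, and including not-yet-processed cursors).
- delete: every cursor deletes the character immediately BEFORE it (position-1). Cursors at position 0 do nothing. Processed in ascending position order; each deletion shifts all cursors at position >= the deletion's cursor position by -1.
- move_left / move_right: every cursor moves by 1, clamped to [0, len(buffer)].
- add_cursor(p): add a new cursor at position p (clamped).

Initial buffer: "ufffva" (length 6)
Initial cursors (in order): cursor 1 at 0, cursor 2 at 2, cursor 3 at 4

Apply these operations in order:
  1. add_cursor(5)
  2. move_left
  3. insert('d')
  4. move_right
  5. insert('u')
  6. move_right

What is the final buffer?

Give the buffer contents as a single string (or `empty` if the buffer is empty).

Answer: duudfufdfudvua

Derivation:
After op 1 (add_cursor(5)): buffer="ufffva" (len 6), cursors c1@0 c2@2 c3@4 c4@5, authorship ......
After op 2 (move_left): buffer="ufffva" (len 6), cursors c1@0 c2@1 c3@3 c4@4, authorship ......
After op 3 (insert('d')): buffer="dudffdfdva" (len 10), cursors c1@1 c2@3 c3@6 c4@8, authorship 1.2..3.4..
After op 4 (move_right): buffer="dudffdfdva" (len 10), cursors c1@2 c2@4 c3@7 c4@9, authorship 1.2..3.4..
After op 5 (insert('u')): buffer="duudfufdfudvua" (len 14), cursors c1@3 c2@6 c3@10 c4@13, authorship 1.12.2.3.34.4.
After op 6 (move_right): buffer="duudfufdfudvua" (len 14), cursors c1@4 c2@7 c3@11 c4@14, authorship 1.12.2.3.34.4.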